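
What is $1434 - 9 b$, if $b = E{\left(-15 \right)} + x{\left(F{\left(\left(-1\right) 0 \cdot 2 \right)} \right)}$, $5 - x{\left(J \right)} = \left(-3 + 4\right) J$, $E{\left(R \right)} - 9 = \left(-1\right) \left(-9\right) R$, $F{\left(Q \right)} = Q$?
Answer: $2523$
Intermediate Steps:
$E{\left(R \right)} = 9 + 9 R$ ($E{\left(R \right)} = 9 + \left(-1\right) \left(-9\right) R = 9 + 9 R$)
$x{\left(J \right)} = 5 - J$ ($x{\left(J \right)} = 5 - \left(-3 + 4\right) J = 5 - 1 J = 5 - J$)
$b = -121$ ($b = \left(9 + 9 \left(-15\right)\right) + \left(5 - \left(-1\right) 0 \cdot 2\right) = \left(9 - 135\right) + \left(5 - 0 \cdot 2\right) = -126 + \left(5 - 0\right) = -126 + \left(5 + 0\right) = -126 + 5 = -121$)
$1434 - 9 b = 1434 - -1089 = 1434 + 1089 = 2523$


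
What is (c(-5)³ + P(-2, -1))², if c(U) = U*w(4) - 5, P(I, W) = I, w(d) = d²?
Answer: 377151972129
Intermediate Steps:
c(U) = -5 + 16*U (c(U) = U*4² - 5 = U*16 - 5 = 16*U - 5 = -5 + 16*U)
(c(-5)³ + P(-2, -1))² = ((-5 + 16*(-5))³ - 2)² = ((-5 - 80)³ - 2)² = ((-85)³ - 2)² = (-614125 - 2)² = (-614127)² = 377151972129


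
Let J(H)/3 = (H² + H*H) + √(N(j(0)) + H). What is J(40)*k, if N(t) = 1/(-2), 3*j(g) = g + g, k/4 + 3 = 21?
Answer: 691200 + 108*√158 ≈ 6.9256e+5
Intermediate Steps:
k = 72 (k = -12 + 4*21 = -12 + 84 = 72)
j(g) = 2*g/3 (j(g) = (g + g)/3 = (2*g)/3 = 2*g/3)
N(t) = -½
J(H) = 3*√(-½ + H) + 6*H² (J(H) = 3*((H² + H*H) + √(-½ + H)) = 3*((H² + H²) + √(-½ + H)) = 3*(2*H² + √(-½ + H)) = 3*(√(-½ + H) + 2*H²) = 3*√(-½ + H) + 6*H²)
J(40)*k = (6*40² + 3*√(-2 + 4*40)/2)*72 = (6*1600 + 3*√(-2 + 160)/2)*72 = (9600 + 3*√158/2)*72 = 691200 + 108*√158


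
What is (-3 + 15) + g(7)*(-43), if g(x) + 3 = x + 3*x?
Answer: -1063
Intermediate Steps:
g(x) = -3 + 4*x (g(x) = -3 + (x + 3*x) = -3 + 4*x)
(-3 + 15) + g(7)*(-43) = (-3 + 15) + (-3 + 4*7)*(-43) = 12 + (-3 + 28)*(-43) = 12 + 25*(-43) = 12 - 1075 = -1063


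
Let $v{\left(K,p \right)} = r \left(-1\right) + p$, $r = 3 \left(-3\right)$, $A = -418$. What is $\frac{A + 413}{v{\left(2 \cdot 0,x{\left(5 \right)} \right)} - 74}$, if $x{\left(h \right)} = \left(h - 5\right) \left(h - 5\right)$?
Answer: $\frac{1}{13} \approx 0.076923$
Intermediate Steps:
$r = -9$
$x{\left(h \right)} = \left(-5 + h\right)^{2}$ ($x{\left(h \right)} = \left(-5 + h\right) \left(-5 + h\right) = \left(-5 + h\right)^{2}$)
$v{\left(K,p \right)} = 9 + p$ ($v{\left(K,p \right)} = \left(-9\right) \left(-1\right) + p = 9 + p$)
$\frac{A + 413}{v{\left(2 \cdot 0,x{\left(5 \right)} \right)} - 74} = \frac{-418 + 413}{\left(9 + \left(-5 + 5\right)^{2}\right) - 74} = - \frac{5}{\left(9 + 0^{2}\right) - 74} = - \frac{5}{\left(9 + 0\right) - 74} = - \frac{5}{9 - 74} = - \frac{5}{-65} = \left(-5\right) \left(- \frac{1}{65}\right) = \frac{1}{13}$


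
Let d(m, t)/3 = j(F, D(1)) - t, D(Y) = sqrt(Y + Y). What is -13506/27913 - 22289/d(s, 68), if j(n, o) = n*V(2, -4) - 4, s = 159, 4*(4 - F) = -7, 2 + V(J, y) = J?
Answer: 619235561/6029208 ≈ 102.71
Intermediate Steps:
V(J, y) = -2 + J
D(Y) = sqrt(2)*sqrt(Y) (D(Y) = sqrt(2*Y) = sqrt(2)*sqrt(Y))
F = 23/4 (F = 4 - 1/4*(-7) = 4 + 7/4 = 23/4 ≈ 5.7500)
j(n, o) = -4 (j(n, o) = n*(-2 + 2) - 4 = n*0 - 4 = 0 - 4 = -4)
d(m, t) = -12 - 3*t (d(m, t) = 3*(-4 - t) = -12 - 3*t)
-13506/27913 - 22289/d(s, 68) = -13506/27913 - 22289/(-12 - 3*68) = -13506*1/27913 - 22289/(-12 - 204) = -13506/27913 - 22289/(-216) = -13506/27913 - 22289*(-1/216) = -13506/27913 + 22289/216 = 619235561/6029208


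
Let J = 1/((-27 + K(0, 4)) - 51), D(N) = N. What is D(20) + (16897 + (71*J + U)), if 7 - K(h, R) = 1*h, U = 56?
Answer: 16972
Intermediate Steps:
K(h, R) = 7 - h
J = -1/71 (J = 1/((-27 + (7 - 1*0)) - 51) = 1/((-27 + (7 + 0)) - 51) = 1/((-27 + 7) - 51) = 1/(-20 - 51) = 1/(-71) = -1/71 ≈ -0.014085)
D(20) + (16897 + (71*J + U)) = 20 + (16897 + (71*(-1/71) + 56)) = 20 + (16897 + (-1 + 56)) = 20 + (16897 + 55) = 20 + 16952 = 16972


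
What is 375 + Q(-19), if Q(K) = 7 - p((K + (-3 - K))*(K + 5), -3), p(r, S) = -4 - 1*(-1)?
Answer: 385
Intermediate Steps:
p(r, S) = -3 (p(r, S) = -4 + 1 = -3)
Q(K) = 10 (Q(K) = 7 - 1*(-3) = 7 + 3 = 10)
375 + Q(-19) = 375 + 10 = 385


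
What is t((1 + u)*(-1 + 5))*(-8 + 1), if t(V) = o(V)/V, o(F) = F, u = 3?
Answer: -7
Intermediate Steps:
t(V) = 1 (t(V) = V/V = 1)
t((1 + u)*(-1 + 5))*(-8 + 1) = 1*(-8 + 1) = 1*(-7) = -7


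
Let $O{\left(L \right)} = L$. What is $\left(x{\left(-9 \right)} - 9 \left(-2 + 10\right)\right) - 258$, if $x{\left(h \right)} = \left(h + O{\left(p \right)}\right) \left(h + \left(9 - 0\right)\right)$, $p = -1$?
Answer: $-330$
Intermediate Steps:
$x{\left(h \right)} = \left(-1 + h\right) \left(9 + h\right)$ ($x{\left(h \right)} = \left(h - 1\right) \left(h + \left(9 - 0\right)\right) = \left(-1 + h\right) \left(h + \left(9 + 0\right)\right) = \left(-1 + h\right) \left(h + 9\right) = \left(-1 + h\right) \left(9 + h\right)$)
$\left(x{\left(-9 \right)} - 9 \left(-2 + 10\right)\right) - 258 = \left(\left(-9 + \left(-9\right)^{2} + 8 \left(-9\right)\right) - 9 \left(-2 + 10\right)\right) - 258 = \left(\left(-9 + 81 - 72\right) - 72\right) - 258 = \left(0 - 72\right) - 258 = -72 - 258 = -330$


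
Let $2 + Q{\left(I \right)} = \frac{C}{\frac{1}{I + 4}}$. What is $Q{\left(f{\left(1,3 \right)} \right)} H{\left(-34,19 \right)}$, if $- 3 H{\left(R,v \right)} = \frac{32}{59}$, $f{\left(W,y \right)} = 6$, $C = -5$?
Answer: $\frac{1664}{177} \approx 9.4011$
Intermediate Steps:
$H{\left(R,v \right)} = - \frac{32}{177}$ ($H{\left(R,v \right)} = - \frac{32 \cdot \frac{1}{59}}{3} = \left(- \frac{1}{3}\right) \frac{32}{59} = - \frac{32}{177}$)
$Q{\left(I \right)} = -22 - 5 I$ ($Q{\left(I \right)} = -2 - \frac{5}{\frac{1}{I + 4}} = -2 - \frac{5}{\frac{1}{4 + I}} = -2 - 5 \left(4 + I\right) = -2 - \left(20 + 5 I\right) = -22 - 5 I$)
$Q{\left(f{\left(1,3 \right)} \right)} H{\left(-34,19 \right)} = \left(-22 - 30\right) \left(- \frac{32}{177}\right) = \left(-52\right) \left(- \frac{32}{177}\right) = \frac{1664}{177}$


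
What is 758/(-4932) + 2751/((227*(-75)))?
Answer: -4412147/13994550 ≈ -0.31528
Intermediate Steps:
758/(-4932) + 2751/((227*(-75))) = 758*(-1/4932) + 2751/(-17025) = -379/2466 + 2751*(-1/17025) = -379/2466 - 917/5675 = -4412147/13994550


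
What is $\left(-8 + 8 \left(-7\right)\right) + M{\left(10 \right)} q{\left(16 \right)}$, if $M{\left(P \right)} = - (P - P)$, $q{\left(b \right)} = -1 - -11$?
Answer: $-64$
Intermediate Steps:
$q{\left(b \right)} = 10$ ($q{\left(b \right)} = -1 + 11 = 10$)
$M{\left(P \right)} = 0$ ($M{\left(P \right)} = \left(-1\right) 0 = 0$)
$\left(-8 + 8 \left(-7\right)\right) + M{\left(10 \right)} q{\left(16 \right)} = \left(-8 + 8 \left(-7\right)\right) + 0 \cdot 10 = \left(-8 - 56\right) + 0 = -64 + 0 = -64$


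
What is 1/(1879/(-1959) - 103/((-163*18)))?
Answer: -1915902/1770403 ≈ -1.0822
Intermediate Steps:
1/(1879/(-1959) - 103/((-163*18))) = 1/(1879*(-1/1959) - 103/(-2934)) = 1/(-1879/1959 - 103*(-1/2934)) = 1/(-1879/1959 + 103/2934) = 1/(-1770403/1915902) = -1915902/1770403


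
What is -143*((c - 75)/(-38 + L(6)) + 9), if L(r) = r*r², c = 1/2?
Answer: -436865/356 ≈ -1227.1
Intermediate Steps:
c = ½ ≈ 0.50000
L(r) = r³
-143*((c - 75)/(-38 + L(6)) + 9) = -143*((½ - 75)/(-38 + 6³) + 9) = -143*(-149/(2*(-38 + 216)) + 9) = -143*(-149/2/178 + 9) = -143*(-149/2*1/178 + 9) = -143*(-149/356 + 9) = -143*3055/356 = -436865/356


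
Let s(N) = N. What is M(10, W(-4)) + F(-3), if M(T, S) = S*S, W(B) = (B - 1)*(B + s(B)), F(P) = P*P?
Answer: 1609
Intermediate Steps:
F(P) = P²
W(B) = 2*B*(-1 + B) (W(B) = (B - 1)*(B + B) = (-1 + B)*(2*B) = 2*B*(-1 + B))
M(T, S) = S²
M(10, W(-4)) + F(-3) = (2*(-4)*(-1 - 4))² + (-3)² = (2*(-4)*(-5))² + 9 = 40² + 9 = 1600 + 9 = 1609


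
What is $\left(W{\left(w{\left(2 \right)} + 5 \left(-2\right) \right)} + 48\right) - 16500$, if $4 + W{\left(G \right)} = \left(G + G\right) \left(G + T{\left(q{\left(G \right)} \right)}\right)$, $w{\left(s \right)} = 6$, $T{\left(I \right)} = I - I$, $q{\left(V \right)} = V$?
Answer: $-16424$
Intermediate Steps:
$T{\left(I \right)} = 0$
$W{\left(G \right)} = -4 + 2 G^{2}$ ($W{\left(G \right)} = -4 + \left(G + G\right) \left(G + 0\right) = -4 + 2 G G = -4 + 2 G^{2}$)
$\left(W{\left(w{\left(2 \right)} + 5 \left(-2\right) \right)} + 48\right) - 16500 = \left(\left(-4 + 2 \left(6 + 5 \left(-2\right)\right)^{2}\right) + 48\right) - 16500 = \left(\left(-4 + 2 \left(6 - 10\right)^{2}\right) + 48\right) - 16500 = \left(\left(-4 + 2 \left(-4\right)^{2}\right) + 48\right) - 16500 = \left(\left(-4 + 2 \cdot 16\right) + 48\right) - 16500 = \left(\left(-4 + 32\right) + 48\right) - 16500 = \left(28 + 48\right) - 16500 = 76 - 16500 = -16424$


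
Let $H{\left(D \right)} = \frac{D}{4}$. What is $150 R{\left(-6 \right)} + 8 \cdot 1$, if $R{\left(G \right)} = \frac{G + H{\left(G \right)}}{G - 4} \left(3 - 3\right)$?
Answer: $8$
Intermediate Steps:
$H{\left(D \right)} = \frac{D}{4}$ ($H{\left(D \right)} = D \frac{1}{4} = \frac{D}{4}$)
$R{\left(G \right)} = 0$ ($R{\left(G \right)} = \frac{G + \frac{G}{4}}{G - 4} \left(3 - 3\right) = \frac{\frac{5}{4} G}{-4 + G} 0 = \frac{5 G}{4 \left(-4 + G\right)} 0 = 0$)
$150 R{\left(-6 \right)} + 8 \cdot 1 = 150 \cdot 0 + 8 \cdot 1 = 0 + 8 = 8$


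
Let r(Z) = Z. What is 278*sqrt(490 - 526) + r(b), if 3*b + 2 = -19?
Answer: -7 + 1668*I ≈ -7.0 + 1668.0*I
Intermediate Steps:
b = -7 (b = -2/3 + (1/3)*(-19) = -2/3 - 19/3 = -7)
278*sqrt(490 - 526) + r(b) = 278*sqrt(490 - 526) - 7 = 278*sqrt(-36) - 7 = 278*(6*I) - 7 = 1668*I - 7 = -7 + 1668*I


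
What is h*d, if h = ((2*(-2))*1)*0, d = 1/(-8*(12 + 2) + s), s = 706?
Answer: 0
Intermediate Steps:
d = 1/594 (d = 1/(-8*(12 + 2) + 706) = 1/(-8*14 + 706) = 1/(-112 + 706) = 1/594 ≈ 0.0016835)
h = 0 (h = -4*1*0 = -4*0 = 0)
h*d = 0*(1/594) = 0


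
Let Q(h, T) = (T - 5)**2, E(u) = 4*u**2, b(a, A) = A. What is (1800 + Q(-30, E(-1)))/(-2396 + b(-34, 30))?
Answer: -1801/2366 ≈ -0.76120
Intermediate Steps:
Q(h, T) = (-5 + T)**2
(1800 + Q(-30, E(-1)))/(-2396 + b(-34, 30)) = (1800 + (-5 + 4*(-1)**2)**2)/(-2396 + 30) = (1800 + (-5 + 4*1)**2)/(-2366) = (1800 + (-5 + 4)**2)*(-1/2366) = (1800 + (-1)**2)*(-1/2366) = (1800 + 1)*(-1/2366) = 1801*(-1/2366) = -1801/2366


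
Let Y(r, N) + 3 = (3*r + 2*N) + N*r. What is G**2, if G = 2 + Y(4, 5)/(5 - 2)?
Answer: 225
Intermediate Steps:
Y(r, N) = -3 + 2*N + 3*r + N*r (Y(r, N) = -3 + ((3*r + 2*N) + N*r) = -3 + ((2*N + 3*r) + N*r) = -3 + (2*N + 3*r + N*r) = -3 + 2*N + 3*r + N*r)
G = 15 (G = 2 + (-3 + 2*5 + 3*4 + 5*4)/(5 - 2) = 2 + (-3 + 10 + 12 + 20)/3 = 2 + (1/3)*39 = 2 + 13 = 15)
G**2 = 15**2 = 225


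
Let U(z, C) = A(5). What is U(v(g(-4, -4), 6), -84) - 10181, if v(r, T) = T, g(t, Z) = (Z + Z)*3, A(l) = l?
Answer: -10176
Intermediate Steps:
g(t, Z) = 6*Z (g(t, Z) = (2*Z)*3 = 6*Z)
U(z, C) = 5
U(v(g(-4, -4), 6), -84) - 10181 = 5 - 10181 = -10176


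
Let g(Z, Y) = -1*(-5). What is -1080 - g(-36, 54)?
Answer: -1085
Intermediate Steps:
g(Z, Y) = 5
-1080 - g(-36, 54) = -1080 - 1*5 = -1080 - 5 = -1085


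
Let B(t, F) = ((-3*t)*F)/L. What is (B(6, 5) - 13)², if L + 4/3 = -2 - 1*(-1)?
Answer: 32041/49 ≈ 653.90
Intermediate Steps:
L = -7/3 (L = -4/3 + (-2 - 1*(-1)) = -4/3 + (-2 + 1) = -4/3 - 1 = -7/3 ≈ -2.3333)
B(t, F) = 9*F*t/7 (B(t, F) = ((-3*t)*F)/(-7/3) = -3*F*t*(-3/7) = 9*F*t/7)
(B(6, 5) - 13)² = ((9/7)*5*6 - 13)² = (270/7 - 13)² = (179/7)² = 32041/49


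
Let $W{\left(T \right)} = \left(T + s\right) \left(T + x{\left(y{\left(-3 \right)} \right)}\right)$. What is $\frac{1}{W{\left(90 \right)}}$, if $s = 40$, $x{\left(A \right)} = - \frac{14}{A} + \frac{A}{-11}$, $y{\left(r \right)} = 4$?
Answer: $\frac{11}{123175} \approx 8.9304 \cdot 10^{-5}$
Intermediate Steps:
$x{\left(A \right)} = - \frac{14}{A} - \frac{A}{11}$ ($x{\left(A \right)} = - \frac{14}{A} + A \left(- \frac{1}{11}\right) = - \frac{14}{A} - \frac{A}{11}$)
$W{\left(T \right)} = \left(40 + T\right) \left(- \frac{85}{22} + T\right)$ ($W{\left(T \right)} = \left(T + 40\right) \left(T - \left(\frac{4}{11} + \frac{14}{4}\right)\right) = \left(40 + T\right) \left(T - \frac{85}{22}\right) = \left(40 + T\right) \left(- \frac{85}{22} + T\right)$)
$\frac{1}{W{\left(90 \right)}} = \frac{1}{- \frac{1700}{11} + 90^{2} + \frac{795}{22} \cdot 90} = \frac{1}{- \frac{1700}{11} + 8100 + \frac{35775}{11}} = \frac{1}{\frac{123175}{11}} = \frac{11}{123175}$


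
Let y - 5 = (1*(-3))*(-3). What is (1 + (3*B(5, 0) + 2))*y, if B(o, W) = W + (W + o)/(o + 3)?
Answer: 273/4 ≈ 68.250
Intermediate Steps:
B(o, W) = W + (W + o)/(3 + o)
y = 14 (y = 5 + (1*(-3))*(-3) = 5 - 3*(-3) = 5 + 9 = 14)
(1 + (3*B(5, 0) + 2))*y = (1 + (3*((5 + 4*0 + 0*5)/(3 + 5)) + 2))*14 = (1 + (3*((5 + 0 + 0)/8) + 2))*14 = (1 + (3*((1/8)*5) + 2))*14 = (1 + (3*(5/8) + 2))*14 = (1 + (15/8 + 2))*14 = (1 + 31/8)*14 = (39/8)*14 = 273/4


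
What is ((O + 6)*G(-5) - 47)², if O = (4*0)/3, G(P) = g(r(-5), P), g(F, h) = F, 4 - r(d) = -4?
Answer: 1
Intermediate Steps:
r(d) = 8 (r(d) = 4 - 1*(-4) = 4 + 4 = 8)
G(P) = 8
O = 0 (O = 0*(⅓) = 0)
((O + 6)*G(-5) - 47)² = ((0 + 6)*8 - 47)² = (6*8 - 47)² = (48 - 47)² = 1² = 1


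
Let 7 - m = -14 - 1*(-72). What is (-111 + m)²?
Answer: 26244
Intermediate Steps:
m = -51 (m = 7 - (-14 - 1*(-72)) = 7 - (-14 + 72) = 7 - 1*58 = 7 - 58 = -51)
(-111 + m)² = (-111 - 51)² = (-162)² = 26244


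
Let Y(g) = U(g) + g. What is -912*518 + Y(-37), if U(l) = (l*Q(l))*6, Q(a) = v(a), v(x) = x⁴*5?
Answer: -2080791163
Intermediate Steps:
v(x) = 5*x⁴
Q(a) = 5*a⁴
U(l) = 30*l⁵ (U(l) = (l*(5*l⁴))*6 = (5*l⁵)*6 = 30*l⁵)
Y(g) = g + 30*g⁵ (Y(g) = 30*g⁵ + g = g + 30*g⁵)
-912*518 + Y(-37) = -912*518 + (-37 + 30*(-37)⁵) = -472416 + (-37 + 30*(-69343957)) = -472416 + (-37 - 2080318710) = -472416 - 2080318747 = -2080791163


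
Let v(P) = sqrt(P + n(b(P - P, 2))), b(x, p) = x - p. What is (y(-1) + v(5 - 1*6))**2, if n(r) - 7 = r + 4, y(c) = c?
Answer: 9 - 4*sqrt(2) ≈ 3.3431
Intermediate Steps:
n(r) = 11 + r (n(r) = 7 + (r + 4) = 7 + (4 + r) = 11 + r)
v(P) = sqrt(9 + P) (v(P) = sqrt(P + (11 + ((P - P) - 1*2))) = sqrt(P + (11 + (0 - 2))) = sqrt(P + (11 - 2)) = sqrt(P + 9) = sqrt(9 + P))
(y(-1) + v(5 - 1*6))**2 = (-1 + sqrt(9 + (5 - 1*6)))**2 = (-1 + sqrt(9 + (5 - 6)))**2 = (-1 + sqrt(9 - 1))**2 = (-1 + sqrt(8))**2 = (-1 + 2*sqrt(2))**2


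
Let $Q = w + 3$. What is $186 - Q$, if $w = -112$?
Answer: $295$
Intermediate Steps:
$Q = -109$ ($Q = -112 + 3 = -109$)
$186 - Q = 186 - -109 = 186 + 109 = 295$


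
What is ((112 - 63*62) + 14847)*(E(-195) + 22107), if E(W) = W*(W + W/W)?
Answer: 662483661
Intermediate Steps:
E(W) = W*(1 + W) (E(W) = W*(W + 1) = W*(1 + W))
((112 - 63*62) + 14847)*(E(-195) + 22107) = ((112 - 63*62) + 14847)*(-195*(1 - 195) + 22107) = ((112 - 3906) + 14847)*(-195*(-194) + 22107) = (-3794 + 14847)*(37830 + 22107) = 11053*59937 = 662483661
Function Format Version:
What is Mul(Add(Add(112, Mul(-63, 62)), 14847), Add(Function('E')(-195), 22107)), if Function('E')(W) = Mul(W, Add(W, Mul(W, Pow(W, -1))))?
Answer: 662483661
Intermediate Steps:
Function('E')(W) = Mul(W, Add(1, W)) (Function('E')(W) = Mul(W, Add(W, 1)) = Mul(W, Add(1, W)))
Mul(Add(Add(112, Mul(-63, 62)), 14847), Add(Function('E')(-195), 22107)) = Mul(Add(Add(112, Mul(-63, 62)), 14847), Add(Mul(-195, Add(1, -195)), 22107)) = Mul(Add(Add(112, -3906), 14847), Add(Mul(-195, -194), 22107)) = Mul(Add(-3794, 14847), Add(37830, 22107)) = Mul(11053, 59937) = 662483661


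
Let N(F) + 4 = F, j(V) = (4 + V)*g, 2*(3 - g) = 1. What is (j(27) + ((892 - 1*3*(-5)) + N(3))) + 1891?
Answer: 5749/2 ≈ 2874.5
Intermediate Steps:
g = 5/2 (g = 3 - 1/2*1 = 3 - 1/2 = 5/2 ≈ 2.5000)
j(V) = 10 + 5*V/2 (j(V) = (4 + V)*(5/2) = 10 + 5*V/2)
N(F) = -4 + F
(j(27) + ((892 - 1*3*(-5)) + N(3))) + 1891 = ((10 + (5/2)*27) + ((892 - 1*3*(-5)) + (-4 + 3))) + 1891 = ((10 + 135/2) + ((892 - 3*(-5)) - 1)) + 1891 = (155/2 + ((892 + 15) - 1)) + 1891 = (155/2 + (907 - 1)) + 1891 = (155/2 + 906) + 1891 = 1967/2 + 1891 = 5749/2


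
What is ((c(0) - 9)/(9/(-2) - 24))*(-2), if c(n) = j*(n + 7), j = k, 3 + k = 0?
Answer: -40/19 ≈ -2.1053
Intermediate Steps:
k = -3 (k = -3 + 0 = -3)
j = -3
c(n) = -21 - 3*n (c(n) = -3*(n + 7) = -3*(7 + n) = -21 - 3*n)
((c(0) - 9)/(9/(-2) - 24))*(-2) = (((-21 - 3*0) - 9)/(9/(-2) - 24))*(-2) = (((-21 + 0) - 9)/(9*(-½) - 24))*(-2) = ((-21 - 9)/(-9/2 - 24))*(-2) = -30/(-57/2)*(-2) = -30*(-2/57)*(-2) = (20/19)*(-2) = -40/19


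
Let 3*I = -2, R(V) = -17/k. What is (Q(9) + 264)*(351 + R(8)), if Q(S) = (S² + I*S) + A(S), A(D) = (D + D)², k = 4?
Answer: 919581/4 ≈ 2.2990e+5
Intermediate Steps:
R(V) = -17/4
I = -⅔ (I = (⅓)*(-2) = -⅔ ≈ -0.66667)
A(D) = 4*D² (A(D) = (2*D)² = 4*D²)
Q(S) = 5*S² - 2*S/3 (Q(S) = (S² - 2*S/3) + 4*S² = 5*S² - 2*S/3)
(Q(9) + 264)*(351 + R(8)) = ((⅓)*9*(-2 + 15*9) + 264)*(351 - 17/4) = ((⅓)*9*(-2 + 135) + 264)*(1387/4) = ((⅓)*9*133 + 264)*(1387/4) = (399 + 264)*(1387/4) = 663*(1387/4) = 919581/4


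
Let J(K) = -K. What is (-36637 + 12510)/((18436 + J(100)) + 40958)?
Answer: -1049/2578 ≈ -0.40690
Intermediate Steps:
(-36637 + 12510)/((18436 + J(100)) + 40958) = (-36637 + 12510)/((18436 - 1*100) + 40958) = -24127/((18436 - 100) + 40958) = -24127/(18336 + 40958) = -24127/59294 = -24127*1/59294 = -1049/2578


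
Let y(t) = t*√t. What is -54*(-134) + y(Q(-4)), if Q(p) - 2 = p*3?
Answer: 7236 - 10*I*√10 ≈ 7236.0 - 31.623*I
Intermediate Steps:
Q(p) = 2 + 3*p (Q(p) = 2 + p*3 = 2 + 3*p)
y(t) = t^(3/2)
-54*(-134) + y(Q(-4)) = -54*(-134) + (2 + 3*(-4))^(3/2) = 7236 + (2 - 12)^(3/2) = 7236 + (-10)^(3/2) = 7236 - 10*I*√10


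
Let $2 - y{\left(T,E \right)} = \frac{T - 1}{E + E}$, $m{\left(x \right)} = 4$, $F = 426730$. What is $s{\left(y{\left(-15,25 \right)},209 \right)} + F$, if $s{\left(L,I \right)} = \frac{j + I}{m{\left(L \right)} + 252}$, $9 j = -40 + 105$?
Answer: $\frac{491593933}{1152} \approx 4.2673 \cdot 10^{5}$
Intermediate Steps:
$j = \frac{65}{9}$ ($j = \frac{-40 + 105}{9} = \frac{1}{9} \cdot 65 = \frac{65}{9} \approx 7.2222$)
$y{\left(T,E \right)} = 2 - \frac{-1 + T}{2 E}$ ($y{\left(T,E \right)} = 2 - \frac{T - 1}{E + E} = 2 - \frac{-1 + T}{2 E}$)
$s{\left(L,I \right)} = \frac{65}{2304} + \frac{I}{256}$ ($s{\left(L,I \right)} = \frac{\frac{65}{9} + I}{4 + 252} = \frac{\frac{65}{9} + I}{256} = \left(\frac{65}{9} + I\right) \frac{1}{256} = \frac{65}{2304} + \frac{I}{256}$)
$s{\left(y{\left(-15,25 \right)},209 \right)} + F = \left(\frac{65}{2304} + \frac{1}{256} \cdot 209\right) + 426730 = \left(\frac{65}{2304} + \frac{209}{256}\right) + 426730 = \frac{973}{1152} + 426730 = \frac{491593933}{1152}$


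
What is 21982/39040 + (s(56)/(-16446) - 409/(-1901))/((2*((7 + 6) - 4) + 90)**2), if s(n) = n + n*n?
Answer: 4638897449171/8238648697920 ≈ 0.56307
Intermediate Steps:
s(n) = n + n**2
21982/39040 + (s(56)/(-16446) - 409/(-1901))/((2*((7 + 6) - 4) + 90)**2) = 21982/39040 + ((56*(1 + 56))/(-16446) - 409/(-1901))/((2*((7 + 6) - 4) + 90)**2) = 21982*(1/39040) + ((56*57)*(-1/16446) - 409*(-1/1901))/((2*(13 - 4) + 90)**2) = 10991/19520 + (3192*(-1/16446) + 409/1901)/((2*9 + 90)**2) = 10991/19520 + (-532/2741 + 409/1901)/((18 + 90)**2) = 10991/19520 + 109737/(5210641*(108**2)) = 10991/19520 + (109737/5210641)/11664 = 10991/19520 + (109737/5210641)*(1/11664) = 10991/19520 + 12193/6752990736 = 4638897449171/8238648697920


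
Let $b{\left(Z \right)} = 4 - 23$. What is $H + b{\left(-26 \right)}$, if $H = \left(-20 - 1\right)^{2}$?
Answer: $422$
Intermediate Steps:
$b{\left(Z \right)} = -19$ ($b{\left(Z \right)} = 4 - 23 = -19$)
$H = 441$ ($H = \left(-21\right)^{2} = 441$)
$H + b{\left(-26 \right)} = 441 - 19 = 422$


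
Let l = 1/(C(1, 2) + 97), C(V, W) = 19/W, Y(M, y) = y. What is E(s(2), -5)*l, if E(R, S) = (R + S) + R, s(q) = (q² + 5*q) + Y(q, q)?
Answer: 18/71 ≈ 0.25352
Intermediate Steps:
s(q) = q² + 6*q (s(q) = (q² + 5*q) + q = q² + 6*q)
E(R, S) = S + 2*R
l = 2/213 (l = 1/(19/2 + 97) = 1/(213/2) = 2/213 ≈ 0.0093897)
E(s(2), -5)*l = (-5 + 2*(2*(6 + 2)))*(2/213) = (-5 + 2*(2*8))*(2/213) = (-5 + 2*16)*(2/213) = (-5 + 32)*(2/213) = 27*(2/213) = 18/71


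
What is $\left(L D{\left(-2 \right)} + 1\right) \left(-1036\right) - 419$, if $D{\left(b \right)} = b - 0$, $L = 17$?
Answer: $33769$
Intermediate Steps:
$D{\left(b \right)} = b$ ($D{\left(b \right)} = b + 0 = b$)
$\left(L D{\left(-2 \right)} + 1\right) \left(-1036\right) - 419 = \left(17 \left(-2\right) + 1\right) \left(-1036\right) - 419 = \left(-34 + 1\right) \left(-1036\right) - 419 = \left(-33\right) \left(-1036\right) - 419 = 34188 - 419 = 33769$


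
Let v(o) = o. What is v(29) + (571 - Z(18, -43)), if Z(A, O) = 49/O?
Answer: 25849/43 ≈ 601.14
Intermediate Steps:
v(29) + (571 - Z(18, -43)) = 29 + (571 - 49/(-43)) = 29 + (571 - 49*(-1)/43) = 29 + (571 - 1*(-49/43)) = 29 + (571 + 49/43) = 29 + 24602/43 = 25849/43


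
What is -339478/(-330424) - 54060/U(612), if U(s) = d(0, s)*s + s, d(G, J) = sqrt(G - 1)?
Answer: -21381373/495636 + 265*I/6 ≈ -43.139 + 44.167*I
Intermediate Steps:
d(G, J) = sqrt(-1 + G)
U(s) = s + I*s (U(s) = sqrt(-1 + 0)*s + s = sqrt(-1)*s + s = I*s + s = s + I*s)
-339478/(-330424) - 54060/U(612) = -339478/(-330424) - (265/6 - 265*I/6) = -339478*(-1/330424) - 54060*(612 - 612*I)/749088 = 169739/165212 - 265*(612 - 612*I)/3672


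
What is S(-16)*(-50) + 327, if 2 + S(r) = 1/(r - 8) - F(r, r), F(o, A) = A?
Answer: -4451/12 ≈ -370.92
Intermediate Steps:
S(r) = -2 + 1/(-8 + r) - r (S(r) = -2 + (1/(r - 8) - r) = -2 + (1/(-8 + r) - r) = -2 + 1/(-8 + r) - r)
S(-16)*(-50) + 327 = ((17 - 1*(-16)**2 + 6*(-16))/(-8 - 16))*(-50) + 327 = ((17 - 1*256 - 96)/(-24))*(-50) + 327 = -(17 - 256 - 96)/24*(-50) + 327 = -1/24*(-335)*(-50) + 327 = (335/24)*(-50) + 327 = -8375/12 + 327 = -4451/12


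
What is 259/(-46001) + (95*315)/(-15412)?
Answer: -1380571633/708967412 ≈ -1.9473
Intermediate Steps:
259/(-46001) + (95*315)/(-15412) = 259*(-1/46001) + 29925*(-1/15412) = -259/46001 - 29925/15412 = -1380571633/708967412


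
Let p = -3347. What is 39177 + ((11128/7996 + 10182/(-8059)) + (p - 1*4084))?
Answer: 511428253306/16109941 ≈ 31746.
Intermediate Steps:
39177 + ((11128/7996 + 10182/(-8059)) + (p - 1*4084)) = 39177 + ((11128/7996 + 10182/(-8059)) + (-3347 - 1*4084)) = 39177 + ((11128*(1/7996) + 10182*(-1/8059)) + (-3347 - 4084)) = 39177 + ((2782/1999 - 10182/8059) - 7431) = 39177 + (2066320/16109941 - 7431) = 39177 - 119710905251/16109941 = 511428253306/16109941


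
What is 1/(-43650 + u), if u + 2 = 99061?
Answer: 1/55409 ≈ 1.8048e-5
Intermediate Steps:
u = 99059 (u = -2 + 99061 = 99059)
1/(-43650 + u) = 1/(-43650 + 99059) = 1/55409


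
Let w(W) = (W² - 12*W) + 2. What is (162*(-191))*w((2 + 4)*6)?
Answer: -26795772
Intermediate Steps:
w(W) = 2 + W² - 12*W
(162*(-191))*w((2 + 4)*6) = (162*(-191))*(2 + ((2 + 4)*6)² - 12*(2 + 4)*6) = -30942*(2 + (6*6)² - 72*6) = -30942*(2 + 36² - 12*36) = -30942*(2 + 1296 - 432) = -30942*866 = -26795772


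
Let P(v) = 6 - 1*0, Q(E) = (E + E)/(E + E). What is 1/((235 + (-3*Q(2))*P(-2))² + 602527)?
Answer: 1/649616 ≈ 1.5394e-6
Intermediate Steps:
Q(E) = 1 (Q(E) = (2*E)/((2*E)) = (2*E)*(1/(2*E)) = 1)
P(v) = 6 (P(v) = 6 + 0 = 6)
1/((235 + (-3*Q(2))*P(-2))² + 602527) = 1/((235 - 3*1*6)² + 602527) = 1/((235 - 3*6)² + 602527) = 1/((235 - 18)² + 602527) = 1/(217² + 602527) = 1/(47089 + 602527) = 1/649616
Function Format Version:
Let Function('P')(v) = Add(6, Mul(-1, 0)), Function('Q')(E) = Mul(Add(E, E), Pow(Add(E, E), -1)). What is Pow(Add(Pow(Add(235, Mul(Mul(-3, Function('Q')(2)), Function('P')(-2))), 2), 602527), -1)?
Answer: Rational(1, 649616) ≈ 1.5394e-6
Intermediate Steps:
Function('Q')(E) = 1 (Function('Q')(E) = Mul(Mul(2, E), Pow(Mul(2, E), -1)) = Mul(Mul(2, E), Mul(Rational(1, 2), Pow(E, -1))) = 1)
Function('P')(v) = 6 (Function('P')(v) = Add(6, 0) = 6)
Pow(Add(Pow(Add(235, Mul(Mul(-3, Function('Q')(2)), Function('P')(-2))), 2), 602527), -1) = Pow(Add(Pow(Add(235, Mul(Mul(-3, 1), 6)), 2), 602527), -1) = Pow(Add(Pow(Add(235, Mul(-3, 6)), 2), 602527), -1) = Pow(Add(Pow(Add(235, -18), 2), 602527), -1) = Pow(Add(Pow(217, 2), 602527), -1) = Pow(Add(47089, 602527), -1) = Pow(649616, -1) = Rational(1, 649616)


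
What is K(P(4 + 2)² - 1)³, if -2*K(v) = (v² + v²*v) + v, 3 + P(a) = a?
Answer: -24897088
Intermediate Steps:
P(a) = -3 + a
K(v) = -v/2 - v²/2 - v³/2 (K(v) = -((v² + v²*v) + v)/2 = -((v² + v³) + v)/2 = -(v + v² + v³)/2 = -v/2 - v²/2 - v³/2)
K(P(4 + 2)² - 1)³ = (-((-3 + (4 + 2))² - 1)*(1 + ((-3 + (4 + 2))² - 1) + ((-3 + (4 + 2))² - 1)²)/2)³ = (-((-3 + 6)² - 1)*(1 + ((-3 + 6)² - 1) + ((-3 + 6)² - 1)²)/2)³ = (-(3² - 1)*(1 + (3² - 1) + (3² - 1)²)/2)³ = (-(9 - 1)*(1 + (9 - 1) + (9 - 1)²)/2)³ = (-½*8*(1 + 8 + 8²))³ = (-½*8*(1 + 8 + 64))³ = (-½*8*73)³ = (-292)³ = -24897088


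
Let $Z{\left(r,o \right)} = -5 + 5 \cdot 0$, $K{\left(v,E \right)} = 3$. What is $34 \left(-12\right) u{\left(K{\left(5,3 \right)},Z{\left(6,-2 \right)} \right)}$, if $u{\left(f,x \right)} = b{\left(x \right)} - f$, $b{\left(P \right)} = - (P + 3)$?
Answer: $408$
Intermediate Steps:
$b{\left(P \right)} = -3 - P$ ($b{\left(P \right)} = - (3 + P) = -3 - P$)
$Z{\left(r,o \right)} = -5$ ($Z{\left(r,o \right)} = -5 + 0 = -5$)
$u{\left(f,x \right)} = -3 - f - x$ ($u{\left(f,x \right)} = \left(-3 - x\right) - f = -3 - f - x$)
$34 \left(-12\right) u{\left(K{\left(5,3 \right)},Z{\left(6,-2 \right)} \right)} = 34 \left(-12\right) \left(-3 - 3 - -5\right) = - 408 \left(-3 - 3 + 5\right) = \left(-408\right) \left(-1\right) = 408$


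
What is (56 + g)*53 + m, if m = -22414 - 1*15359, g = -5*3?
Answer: -35600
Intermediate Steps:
g = -15
m = -37773 (m = -22414 - 15359 = -37773)
(56 + g)*53 + m = (56 - 15)*53 - 37773 = 41*53 - 37773 = 2173 - 37773 = -35600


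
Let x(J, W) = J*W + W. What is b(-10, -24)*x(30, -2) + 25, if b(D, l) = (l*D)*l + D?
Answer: 357765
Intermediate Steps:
x(J, W) = W + J*W
b(D, l) = D + D*l**2 (b(D, l) = (D*l)*l + D = D*l**2 + D = D + D*l**2)
b(-10, -24)*x(30, -2) + 25 = (-10*(1 + (-24)**2))*(-2*(1 + 30)) + 25 = (-10*(1 + 576))*(-2*31) + 25 = -10*577*(-62) + 25 = -5770*(-62) + 25 = 357740 + 25 = 357765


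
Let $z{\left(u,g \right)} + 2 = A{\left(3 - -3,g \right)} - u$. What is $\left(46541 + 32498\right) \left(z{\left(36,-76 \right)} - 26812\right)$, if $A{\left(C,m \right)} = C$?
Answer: $-2121722916$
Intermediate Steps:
$z{\left(u,g \right)} = 4 - u$ ($z{\left(u,g \right)} = -2 - \left(-6 + u\right) = 4 - u$)
$\left(46541 + 32498\right) \left(z{\left(36,-76 \right)} - 26812\right) = \left(46541 + 32498\right) \left(\left(4 - 36\right) - 26812\right) = 79039 \left(\left(4 - 36\right) - 26812\right) = 79039 \left(-32 - 26812\right) = 79039 \left(-26844\right) = -2121722916$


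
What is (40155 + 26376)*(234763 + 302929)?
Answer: 35773186452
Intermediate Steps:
(40155 + 26376)*(234763 + 302929) = 66531*537692 = 35773186452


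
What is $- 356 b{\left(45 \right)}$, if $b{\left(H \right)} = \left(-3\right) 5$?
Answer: $5340$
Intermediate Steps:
$b{\left(H \right)} = -15$
$- 356 b{\left(45 \right)} = \left(-356\right) \left(-15\right) = 5340$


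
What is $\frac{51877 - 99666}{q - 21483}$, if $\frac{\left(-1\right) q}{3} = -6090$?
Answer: $\frac{6827}{459} \approx 14.874$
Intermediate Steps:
$q = 18270$ ($q = \left(-3\right) \left(-6090\right) = 18270$)
$\frac{51877 - 99666}{q - 21483} = \frac{51877 - 99666}{18270 - 21483} = - \frac{47789}{-3213} = \left(-47789\right) \left(- \frac{1}{3213}\right) = \frac{6827}{459}$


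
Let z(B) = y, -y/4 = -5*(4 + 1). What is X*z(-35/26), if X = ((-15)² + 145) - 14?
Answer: 35600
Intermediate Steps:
y = 100 (y = -(-20)*(4 + 1) = -(-20)*5 = -4*(-25) = 100)
z(B) = 100
X = 356 (X = (225 + 145) - 14 = 370 - 14 = 356)
X*z(-35/26) = 356*100 = 35600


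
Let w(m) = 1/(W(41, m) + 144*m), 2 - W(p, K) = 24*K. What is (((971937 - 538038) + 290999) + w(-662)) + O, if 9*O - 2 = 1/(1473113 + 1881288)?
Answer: 1738452482096359421/2398202159742 ≈ 7.2490e+5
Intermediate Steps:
O = 6708803/30189609 (O = 2/9 + 1/(9*(1473113 + 1881288)) = 2/9 + (⅑)/3354401 = 2/9 + (⅑)*(1/3354401) = 2/9 + 1/30189609 = 6708803/30189609 ≈ 0.22222)
W(p, K) = 2 - 24*K
w(m) = 1/(2 + 120*m) (w(m) = 1/((2 - 24*m) + 144*m) = 1/(2 + 120*m))
(((971937 - 538038) + 290999) + w(-662)) + O = (((971937 - 538038) + 290999) + 1/(2*(1 + 60*(-662)))) + 6708803/30189609 = ((433899 + 290999) + 1/(2*(1 - 39720))) + 6708803/30189609 = (724898 + (½)/(-39719)) + 6708803/30189609 = (724898 + (½)*(-1/39719)) + 6708803/30189609 = (724898 - 1/79438) + 6708803/30189609 = 57584447323/79438 + 6708803/30189609 = 1738452482096359421/2398202159742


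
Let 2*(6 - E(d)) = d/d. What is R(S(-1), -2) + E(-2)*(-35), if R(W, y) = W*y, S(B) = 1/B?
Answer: -381/2 ≈ -190.50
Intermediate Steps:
E(d) = 11/2 (E(d) = 6 - d/(2*d) = 6 - ½*1 = 6 - ½ = 11/2)
R(S(-1), -2) + E(-2)*(-35) = -2/(-1) + (11/2)*(-35) = -1*(-2) - 385/2 = 2 - 385/2 = -381/2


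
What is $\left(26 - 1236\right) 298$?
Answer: $-360580$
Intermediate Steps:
$\left(26 - 1236\right) 298 = \left(-1210\right) 298 = -360580$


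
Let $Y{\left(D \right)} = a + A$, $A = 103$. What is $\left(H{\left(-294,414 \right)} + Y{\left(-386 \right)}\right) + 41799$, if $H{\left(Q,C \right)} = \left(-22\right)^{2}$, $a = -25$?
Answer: $42361$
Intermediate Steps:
$H{\left(Q,C \right)} = 484$
$Y{\left(D \right)} = 78$ ($Y{\left(D \right)} = -25 + 103 = 78$)
$\left(H{\left(-294,414 \right)} + Y{\left(-386 \right)}\right) + 41799 = \left(484 + 78\right) + 41799 = 562 + 41799 = 42361$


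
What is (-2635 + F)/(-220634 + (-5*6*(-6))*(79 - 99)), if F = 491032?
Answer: -488397/224234 ≈ -2.1781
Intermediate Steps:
(-2635 + F)/(-220634 + (-5*6*(-6))*(79 - 99)) = (-2635 + 491032)/(-220634 + (-5*6*(-6))*(79 - 99)) = 488397/(-220634 - 30*(-6)*(-20)) = 488397/(-220634 + 180*(-20)) = 488397/(-220634 - 3600) = 488397/(-224234) = 488397*(-1/224234) = -488397/224234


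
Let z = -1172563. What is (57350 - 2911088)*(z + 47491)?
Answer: 3210660719136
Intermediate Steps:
(57350 - 2911088)*(z + 47491) = (57350 - 2911088)*(-1172563 + 47491) = -2853738*(-1125072) = 3210660719136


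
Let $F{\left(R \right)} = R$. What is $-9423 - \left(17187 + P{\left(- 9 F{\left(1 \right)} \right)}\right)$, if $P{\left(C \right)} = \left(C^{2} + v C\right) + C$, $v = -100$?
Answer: $-27582$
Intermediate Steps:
$P{\left(C \right)} = C^{2} - 99 C$ ($P{\left(C \right)} = \left(C^{2} - 100 C\right) + C = C^{2} - 99 C$)
$-9423 - \left(17187 + P{\left(- 9 F{\left(1 \right)} \right)}\right) = -9423 - \left(17187 + \left(-9\right) 1 \left(-99 - 9\right)\right) = -9423 - \left(17187 - 9 \left(-99 - 9\right)\right) = -9423 - \left(17187 - -972\right) = -9423 - 18159 = -27582$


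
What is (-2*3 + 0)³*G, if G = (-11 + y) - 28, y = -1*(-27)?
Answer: 2592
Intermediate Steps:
y = 27
G = -12 (G = (-11 + 27) - 28 = 16 - 28 = -12)
(-2*3 + 0)³*G = (-2*3 + 0)³*(-12) = (-6 + 0)³*(-12) = (-6)³*(-12) = -216*(-12) = 2592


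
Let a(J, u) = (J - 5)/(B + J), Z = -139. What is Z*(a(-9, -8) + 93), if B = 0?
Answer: -118289/9 ≈ -13143.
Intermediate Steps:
a(J, u) = (-5 + J)/J (a(J, u) = (J - 5)/(0 + J) = (-5 + J)/J)
Z*(a(-9, -8) + 93) = -139*((-5 - 9)/(-9) + 93) = -139*(-⅑*(-14) + 93) = -139*(14/9 + 93) = -139*851/9 = -118289/9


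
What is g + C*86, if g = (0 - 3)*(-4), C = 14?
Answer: 1216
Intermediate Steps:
g = 12 (g = -3*(-4) = 12)
g + C*86 = 12 + 14*86 = 12 + 1204 = 1216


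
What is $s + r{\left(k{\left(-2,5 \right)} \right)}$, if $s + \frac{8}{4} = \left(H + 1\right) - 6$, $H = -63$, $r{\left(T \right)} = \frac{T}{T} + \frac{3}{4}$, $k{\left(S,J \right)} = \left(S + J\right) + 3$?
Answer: $- \frac{273}{4} \approx -68.25$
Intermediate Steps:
$k{\left(S,J \right)} = 3 + J + S$ ($k{\left(S,J \right)} = \left(J + S\right) + 3 = 3 + J + S$)
$r{\left(T \right)} = \frac{7}{4}$ ($r{\left(T \right)} = 1 + 3 \cdot \frac{1}{4} = 1 + \frac{3}{4} = \frac{7}{4}$)
$s = -70$ ($s = -2 + \left(\left(-63 + 1\right) - 6\right) = -2 - 68 = -70$)
$s + r{\left(k{\left(-2,5 \right)} \right)} = -70 + \frac{7}{4} = - \frac{273}{4}$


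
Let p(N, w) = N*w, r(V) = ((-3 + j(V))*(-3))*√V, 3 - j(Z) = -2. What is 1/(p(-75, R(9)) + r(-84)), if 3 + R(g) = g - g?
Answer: 25/5961 + 4*I*√21/17883 ≈ 0.0041939 + 0.001025*I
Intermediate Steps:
R(g) = -3 (R(g) = -3 + (g - g) = -3 + 0 = -3)
j(Z) = 5 (j(Z) = 3 - 1*(-2) = 3 + 2 = 5)
r(V) = -6*√V (r(V) = ((-3 + 5)*(-3))*√V = (2*(-3))*√V = -6*√V)
1/(p(-75, R(9)) + r(-84)) = 1/(-75*(-3) - 12*I*√21) = 1/(225 - 12*I*√21)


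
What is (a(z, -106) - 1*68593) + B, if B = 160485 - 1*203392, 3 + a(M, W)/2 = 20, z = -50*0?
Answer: -111466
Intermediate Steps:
z = 0
a(M, W) = 34 (a(M, W) = -6 + 2*20 = -6 + 40 = 34)
B = -42907 (B = 160485 - 203392 = -42907)
(a(z, -106) - 1*68593) + B = (34 - 1*68593) - 42907 = (34 - 68593) - 42907 = -68559 - 42907 = -111466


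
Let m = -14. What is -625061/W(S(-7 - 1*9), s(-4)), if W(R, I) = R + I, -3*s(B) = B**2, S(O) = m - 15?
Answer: 1875183/103 ≈ 18206.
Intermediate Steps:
S(O) = -29 (S(O) = -14 - 15 = -29)
s(B) = -B**2/3
W(R, I) = I + R
-625061/W(S(-7 - 1*9), s(-4)) = -625061/(-1/3*(-4)**2 - 29) = -625061/(-1/3*16 - 29) = -625061/(-16/3 - 29) = -625061/(-103/3) = -625061*(-3/103) = 1875183/103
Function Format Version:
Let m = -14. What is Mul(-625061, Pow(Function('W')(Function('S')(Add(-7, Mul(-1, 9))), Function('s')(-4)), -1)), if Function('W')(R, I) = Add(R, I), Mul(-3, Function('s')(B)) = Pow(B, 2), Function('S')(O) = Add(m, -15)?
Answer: Rational(1875183, 103) ≈ 18206.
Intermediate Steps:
Function('S')(O) = -29 (Function('S')(O) = Add(-14, -15) = -29)
Function('s')(B) = Mul(Rational(-1, 3), Pow(B, 2))
Function('W')(R, I) = Add(I, R)
Mul(-625061, Pow(Function('W')(Function('S')(Add(-7, Mul(-1, 9))), Function('s')(-4)), -1)) = Mul(-625061, Pow(Add(Mul(Rational(-1, 3), Pow(-4, 2)), -29), -1)) = Mul(-625061, Pow(Add(Mul(Rational(-1, 3), 16), -29), -1)) = Mul(-625061, Pow(Add(Rational(-16, 3), -29), -1)) = Mul(-625061, Pow(Rational(-103, 3), -1)) = Mul(-625061, Rational(-3, 103)) = Rational(1875183, 103)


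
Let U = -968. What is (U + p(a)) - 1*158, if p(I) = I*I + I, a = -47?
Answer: 1036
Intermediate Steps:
p(I) = I + I² (p(I) = I² + I = I + I²)
(U + p(a)) - 1*158 = (-968 - 47*(1 - 47)) - 1*158 = (-968 - 47*(-46)) - 158 = (-968 + 2162) - 158 = 1194 - 158 = 1036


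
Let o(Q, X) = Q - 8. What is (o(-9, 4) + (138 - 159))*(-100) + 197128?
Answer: 200928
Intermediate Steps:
o(Q, X) = -8 + Q
(o(-9, 4) + (138 - 159))*(-100) + 197128 = ((-8 - 9) + (138 - 159))*(-100) + 197128 = (-17 - 21)*(-100) + 197128 = -38*(-100) + 197128 = 3800 + 197128 = 200928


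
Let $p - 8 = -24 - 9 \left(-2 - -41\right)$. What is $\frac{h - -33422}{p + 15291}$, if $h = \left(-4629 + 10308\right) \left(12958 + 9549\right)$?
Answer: $\frac{127850675}{14924} \approx 8566.8$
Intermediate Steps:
$h = 127817253$ ($h = 5679 \cdot 22507 = 127817253$)
$p = -367$ ($p = 8 - \left(24 + 9 \left(-2 - -41\right)\right) = 8 - \left(24 + 9 \left(-2 + 41\right)\right) = 8 - 375 = -367$)
$\frac{h - -33422}{p + 15291} = \frac{127817253 - -33422}{-367 + 15291} = \frac{127817253 + 33422}{14924} = 127850675 \cdot \frac{1}{14924} = \frac{127850675}{14924}$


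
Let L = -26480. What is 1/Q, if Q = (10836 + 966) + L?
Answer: -1/14678 ≈ -6.8129e-5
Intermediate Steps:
Q = -14678 (Q = (10836 + 966) - 26480 = 11802 - 26480 = -14678)
1/Q = 1/(-14678) = -1/14678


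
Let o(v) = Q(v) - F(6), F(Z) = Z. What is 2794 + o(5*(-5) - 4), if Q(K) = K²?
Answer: 3629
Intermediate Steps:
o(v) = -6 + v² (o(v) = v² - 1*6 = v² - 6 = -6 + v²)
2794 + o(5*(-5) - 4) = 2794 + (-6 + (5*(-5) - 4)²) = 2794 + (-6 + (-25 - 4)²) = 2794 + (-6 + (-29)²) = 2794 + (-6 + 841) = 2794 + 835 = 3629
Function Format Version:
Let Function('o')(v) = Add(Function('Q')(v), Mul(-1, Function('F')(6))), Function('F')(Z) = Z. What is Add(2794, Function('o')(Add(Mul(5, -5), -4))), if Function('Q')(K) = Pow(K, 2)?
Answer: 3629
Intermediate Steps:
Function('o')(v) = Add(-6, Pow(v, 2)) (Function('o')(v) = Add(Pow(v, 2), Mul(-1, 6)) = Add(Pow(v, 2), -6) = Add(-6, Pow(v, 2)))
Add(2794, Function('o')(Add(Mul(5, -5), -4))) = Add(2794, Add(-6, Pow(Add(Mul(5, -5), -4), 2))) = Add(2794, Add(-6, Pow(Add(-25, -4), 2))) = Add(2794, Add(-6, Pow(-29, 2))) = Add(2794, Add(-6, 841)) = Add(2794, 835) = 3629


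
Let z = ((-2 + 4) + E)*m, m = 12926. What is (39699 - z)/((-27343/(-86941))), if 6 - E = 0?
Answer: -5538924169/27343 ≈ -2.0257e+5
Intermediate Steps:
E = 6 (E = 6 - 1*0 = 6 + 0 = 6)
z = 103408 (z = ((-2 + 4) + 6)*12926 = (2 + 6)*12926 = 8*12926 = 103408)
(39699 - z)/((-27343/(-86941))) = (39699 - 1*103408)/((-27343/(-86941))) = (39699 - 103408)/((-27343*(-1/86941))) = -63709/27343/86941 = -63709*86941/27343 = -5538924169/27343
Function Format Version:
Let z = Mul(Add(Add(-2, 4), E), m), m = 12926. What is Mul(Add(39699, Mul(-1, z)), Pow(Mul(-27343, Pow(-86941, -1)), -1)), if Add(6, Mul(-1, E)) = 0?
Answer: Rational(-5538924169, 27343) ≈ -2.0257e+5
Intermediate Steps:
E = 6 (E = Add(6, Mul(-1, 0)) = Add(6, 0) = 6)
z = 103408 (z = Mul(Add(Add(-2, 4), 6), 12926) = Mul(Add(2, 6), 12926) = Mul(8, 12926) = 103408)
Mul(Add(39699, Mul(-1, z)), Pow(Mul(-27343, Pow(-86941, -1)), -1)) = Mul(Add(39699, Mul(-1, 103408)), Pow(Mul(-27343, Pow(-86941, -1)), -1)) = Mul(Add(39699, -103408), Pow(Mul(-27343, Rational(-1, 86941)), -1)) = Mul(-63709, Pow(Rational(27343, 86941), -1)) = Mul(-63709, Rational(86941, 27343)) = Rational(-5538924169, 27343)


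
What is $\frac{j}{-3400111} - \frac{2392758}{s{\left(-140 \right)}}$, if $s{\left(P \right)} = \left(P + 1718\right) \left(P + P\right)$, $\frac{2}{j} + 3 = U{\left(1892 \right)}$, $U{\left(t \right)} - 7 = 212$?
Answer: $\frac{36610392564211}{6760372699080} \approx 5.4154$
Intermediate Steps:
$U{\left(t \right)} = 219$ ($U{\left(t \right)} = 7 + 212 = 219$)
$j = \frac{1}{108}$ ($j = \frac{2}{-3 + 219} = \frac{2}{216} = 2 \cdot \frac{1}{216} = \frac{1}{108} \approx 0.0092593$)
$s{\left(P \right)} = 2 P \left(1718 + P\right)$ ($s{\left(P \right)} = \left(1718 + P\right) 2 P = 2 P \left(1718 + P\right)$)
$\frac{j}{-3400111} - \frac{2392758}{s{\left(-140 \right)}} = \frac{1}{108 \left(-3400111\right)} - \frac{2392758}{2 \left(-140\right) \left(1718 - 140\right)} = \frac{1}{108} \left(- \frac{1}{3400111}\right) - \frac{2392758}{2 \left(-140\right) 1578} = - \frac{1}{367211988} - \frac{2392758}{-441840} = - \frac{1}{367211988} - - \frac{398793}{73640} = - \frac{1}{367211988} + \frac{398793}{73640} = \frac{36610392564211}{6760372699080}$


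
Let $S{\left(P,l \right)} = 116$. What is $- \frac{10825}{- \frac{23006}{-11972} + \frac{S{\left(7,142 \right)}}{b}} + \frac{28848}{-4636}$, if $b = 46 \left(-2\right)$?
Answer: $- \frac{69119535734}{4217601} \approx -16388.0$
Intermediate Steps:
$b = -92$
$- \frac{10825}{- \frac{23006}{-11972} + \frac{S{\left(7,142 \right)}}{b}} + \frac{28848}{-4636} = - \frac{10825}{- \frac{23006}{-11972} + \frac{116}{-92}} + \frac{28848}{-4636} = - \frac{10825}{\left(-23006\right) \left(- \frac{1}{11972}\right) + 116 \left(- \frac{1}{92}\right)} + 28848 \left(- \frac{1}{4636}\right) = - \frac{10825}{\frac{11503}{5986} - \frac{29}{23}} - \frac{7212}{1159} = - \frac{10825}{\frac{90975}{137678}} - \frac{7212}{1159} = \left(-10825\right) \frac{137678}{90975} - \frac{7212}{1159} = - \frac{59614574}{3639} - \frac{7212}{1159} = - \frac{69119535734}{4217601}$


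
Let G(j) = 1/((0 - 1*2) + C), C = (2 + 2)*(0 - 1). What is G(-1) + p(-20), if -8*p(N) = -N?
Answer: -8/3 ≈ -2.6667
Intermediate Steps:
C = -4 (C = 4*(-1) = -4)
p(N) = N/8 (p(N) = -(-1)*N/8 = N/8)
G(j) = -⅙ (G(j) = 1/((0 - 1*2) - 4) = 1/((0 - 2) - 4) = 1/(-2 - 4) = 1/(-6) = -⅙)
G(-1) + p(-20) = -⅙ + (⅛)*(-20) = -⅙ - 5/2 = -8/3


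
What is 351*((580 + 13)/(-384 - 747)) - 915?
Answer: -31872/29 ≈ -1099.0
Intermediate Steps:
351*((580 + 13)/(-384 - 747)) - 915 = 351*(593/(-1131)) - 915 = 351*(593*(-1/1131)) - 915 = 351*(-593/1131) - 915 = -5337/29 - 915 = -31872/29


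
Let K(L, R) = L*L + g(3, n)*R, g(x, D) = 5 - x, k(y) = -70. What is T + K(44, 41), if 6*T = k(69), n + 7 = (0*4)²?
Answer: 6019/3 ≈ 2006.3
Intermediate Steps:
n = -7 (n = -7 + (0*4)² = -7 + 0² = -7 + 0 = -7)
T = -35/3 (T = (⅙)*(-70) = -35/3 ≈ -11.667)
K(L, R) = L² + 2*R (K(L, R) = L*L + (5 - 1*3)*R = L² + (5 - 3)*R = L² + 2*R)
T + K(44, 41) = -35/3 + (44² + 2*41) = -35/3 + (1936 + 82) = -35/3 + 2018 = 6019/3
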